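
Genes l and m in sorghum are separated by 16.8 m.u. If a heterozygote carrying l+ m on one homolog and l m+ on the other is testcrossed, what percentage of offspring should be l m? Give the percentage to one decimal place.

A map distance of 16.8 m.u. corresponds to a recombination frequency of 0.168.
The F1 is l+ m / l m+, so l m is a recombinant gamete class with expected frequency r/2 = 0.168/2 = 0.0840.
That is 0.0840 = 8.4% of the progeny.

8.4%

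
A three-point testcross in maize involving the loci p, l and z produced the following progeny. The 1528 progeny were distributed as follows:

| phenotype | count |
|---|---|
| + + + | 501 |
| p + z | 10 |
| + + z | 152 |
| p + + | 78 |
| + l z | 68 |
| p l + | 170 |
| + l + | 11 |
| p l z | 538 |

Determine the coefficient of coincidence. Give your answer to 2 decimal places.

The two most frequent reciprocal classes, + + + and p l z, are the parental types, so the F1 was + + + / p l z.
The two rarest classes, + l + and p + z, are the double crossovers. Comparing them with the parentals, only the l allele has switched, so l is the middle locus and the order is p – l – z.
p–l: (146 + 21)/1528 = 0.1093; l–z: (322 + 21)/1528 = 0.2245.
Expected DCO frequency = 0.1093 × 0.2245 ≈ 0.02454; observed = 21/1528 ≈ 0.01374.
Coefficient of coincidence = 0.01374/0.02454 ≈ 0.56.

0.56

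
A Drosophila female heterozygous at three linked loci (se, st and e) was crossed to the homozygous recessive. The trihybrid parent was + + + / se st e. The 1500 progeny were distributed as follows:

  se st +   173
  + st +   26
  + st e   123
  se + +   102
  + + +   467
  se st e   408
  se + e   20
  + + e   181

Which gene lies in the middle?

st

The two rarest classes, + st + and se + e, are the double crossovers. Comparing them with the parentals, only the st allele has switched, so st is the middle locus and the order is se – st – e.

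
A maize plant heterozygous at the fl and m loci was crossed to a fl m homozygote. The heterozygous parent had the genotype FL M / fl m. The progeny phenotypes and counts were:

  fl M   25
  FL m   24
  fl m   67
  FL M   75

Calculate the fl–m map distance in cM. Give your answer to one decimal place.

The recombinant classes are FL m and fl M: 24 + 25 = 49.
Recombination frequency = 49/191 = 0.2565 ≈ 25.7%, i.e. 25.7 cM.

25.7 cM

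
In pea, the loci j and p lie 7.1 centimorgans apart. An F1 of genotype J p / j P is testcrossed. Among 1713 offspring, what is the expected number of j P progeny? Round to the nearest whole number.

A map distance of 7.1 centimorgans corresponds to a recombination frequency of 0.071.
The F1 is J p / j P, so j P is a parental gamete class with expected frequency (1 − r)/2 = 0.929/2 = 0.4645.
Expected number = 0.4645 × 1713 = 795.69 ≈ 796.

796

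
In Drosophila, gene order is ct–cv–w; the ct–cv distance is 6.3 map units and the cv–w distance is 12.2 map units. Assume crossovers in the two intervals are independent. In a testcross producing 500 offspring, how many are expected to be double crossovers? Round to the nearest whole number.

Map distances give recombination frequencies of 0.063 and 0.122 for the two intervals.
With no interference, expected double-crossover frequency = 0.063 × 0.122 = 0.00769.
Expected number = 0.00769 × 500 = 3.84 ≈ 4.

4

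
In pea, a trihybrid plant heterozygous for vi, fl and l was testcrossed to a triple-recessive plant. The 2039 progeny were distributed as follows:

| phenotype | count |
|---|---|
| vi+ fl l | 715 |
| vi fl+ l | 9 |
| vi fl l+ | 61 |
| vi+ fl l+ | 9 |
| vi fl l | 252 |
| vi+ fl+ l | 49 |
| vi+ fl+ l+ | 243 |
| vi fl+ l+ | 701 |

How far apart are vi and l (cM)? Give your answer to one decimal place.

The two most frequent reciprocal classes, vi+ fl l and vi fl+ l+, are the parental types, so the F1 was vi+ fl l / vi fl+ l+.
The two rarest classes, vi+ fl l+ and vi fl+ l, are the double crossovers. Comparing them with the parentals, only the l allele has switched, so l is the middle locus and the order is fl – l – vi.
Crossovers in the l–vi interval produce the single-crossover classes vi fl l and vi+ fl+ l+ (252 + 243 = 495) plus the double crossovers (18).
RF(l–vi) = (495 + 18) / 2039 = 513/2039 = 0.2516 → 25.2 cM.

25.2 cM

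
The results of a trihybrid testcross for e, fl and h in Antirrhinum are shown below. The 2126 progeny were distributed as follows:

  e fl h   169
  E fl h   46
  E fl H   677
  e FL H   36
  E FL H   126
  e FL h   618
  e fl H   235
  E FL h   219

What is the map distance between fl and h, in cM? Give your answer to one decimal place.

17.7 cM

The two most frequent reciprocal classes, E fl H and e FL h, are the parental types, so the F1 was E fl H / e FL h.
The two rarest classes, E fl h and e FL H, are the double crossovers. Comparing them with the parentals, only the h allele has switched, so h is the middle locus and the order is e – h – fl.
Crossovers in the h–fl interval produce the single-crossover classes E FL H and e fl h (126 + 169 = 295) plus the double crossovers (82).
RF(h–fl) = (295 + 82) / 2126 = 377/2126 = 0.1773 → 17.7 cM.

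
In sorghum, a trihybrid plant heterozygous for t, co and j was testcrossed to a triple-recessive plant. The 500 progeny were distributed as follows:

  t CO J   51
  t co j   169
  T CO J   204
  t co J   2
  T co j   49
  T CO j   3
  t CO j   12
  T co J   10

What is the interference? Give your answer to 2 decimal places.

The two most frequent reciprocal classes, T CO J and t co j, are the parental types, so the F1 was T CO J / t co j.
The two rarest classes, T CO j and t co J, are the double crossovers. Comparing them with the parentals, only the j allele has switched, so j is the middle locus and the order is co – j – t.
co–j: (22 + 5)/500 = 0.0540; j–t: (100 + 5)/500 = 0.2100.
Expected DCO frequency = 0.0540 × 0.2100 ≈ 0.01134; observed = 5/500 ≈ 0.01000.
Coefficient of coincidence = 0.01000/0.01134 ≈ 0.88; interference = 1 − 0.88 = 0.12.

0.12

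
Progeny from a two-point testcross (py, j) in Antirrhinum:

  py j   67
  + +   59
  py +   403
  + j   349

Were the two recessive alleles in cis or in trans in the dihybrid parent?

The two most frequent classes are + j (349) and py + (403); these are the parental (non-recombinant) types.
So the F1 carried + j on one chromosome and py + on the other — the recessive alleles are on opposite chromosomes (trans / repulsion).

trans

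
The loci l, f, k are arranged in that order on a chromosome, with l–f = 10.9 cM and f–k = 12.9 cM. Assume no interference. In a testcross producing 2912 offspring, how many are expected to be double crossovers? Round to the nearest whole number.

41

Map distances give recombination frequencies of 0.109 and 0.129 for the two intervals.
With no interference, expected double-crossover frequency = 0.109 × 0.129 = 0.01406.
Expected number = 0.01406 × 2912 = 40.95 ≈ 41.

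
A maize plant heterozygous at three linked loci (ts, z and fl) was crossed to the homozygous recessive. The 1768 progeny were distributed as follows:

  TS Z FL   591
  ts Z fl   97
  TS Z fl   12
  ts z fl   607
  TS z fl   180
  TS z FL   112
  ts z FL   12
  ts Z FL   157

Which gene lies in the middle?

fl

The two most frequent reciprocal classes, ts z fl and TS Z FL, are the parental types, so the F1 was ts z fl / TS Z FL.
The two rarest classes, ts z FL and TS Z fl, are the double crossovers. Comparing them with the parentals, only the fl allele has switched, so fl is the middle locus and the order is ts – fl – z.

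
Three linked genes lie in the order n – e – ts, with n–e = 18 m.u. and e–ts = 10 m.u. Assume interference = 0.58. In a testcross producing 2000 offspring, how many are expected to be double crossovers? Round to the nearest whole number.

15

Map distances give recombination frequencies of 0.180 and 0.100 for the two intervals.
With interference 0.58 (so coincidence = 0.42), expected double-crossover frequency = 0.180 × 0.100 × 0.42 = 0.00756.
Expected number = 0.00756 × 2000 = 15.12 ≈ 15.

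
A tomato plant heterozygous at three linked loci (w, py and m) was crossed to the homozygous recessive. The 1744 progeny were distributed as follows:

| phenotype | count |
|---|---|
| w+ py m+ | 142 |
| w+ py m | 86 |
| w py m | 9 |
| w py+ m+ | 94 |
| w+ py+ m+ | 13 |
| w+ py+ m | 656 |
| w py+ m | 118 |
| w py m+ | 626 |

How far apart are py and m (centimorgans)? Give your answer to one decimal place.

11.6 centimorgans

The two most frequent reciprocal classes, w py m+ and w+ py+ m, are the parental types, so the F1 was w py m+ / w+ py+ m.
The two rarest classes, w py m and w+ py+ m+, are the double crossovers. Comparing them with the parentals, only the m allele has switched, so m is the middle locus and the order is w – m – py.
Crossovers in the m–py interval produce the single-crossover classes w py+ m+ and w+ py m (94 + 86 = 180) plus the double crossovers (22).
RF(m–py) = (180 + 22) / 1744 = 202/1744 = 0.1158 → 11.6 centimorgans.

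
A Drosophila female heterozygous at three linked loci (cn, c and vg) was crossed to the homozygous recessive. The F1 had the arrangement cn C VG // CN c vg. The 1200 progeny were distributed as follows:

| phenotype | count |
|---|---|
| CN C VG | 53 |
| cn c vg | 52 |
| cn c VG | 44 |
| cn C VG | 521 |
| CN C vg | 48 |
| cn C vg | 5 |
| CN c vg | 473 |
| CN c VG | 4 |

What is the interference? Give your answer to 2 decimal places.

The two rarest classes, cn C vg and CN c VG, are the double crossovers. Comparing them with the parentals, only the vg allele has switched, so vg is the middle locus and the order is cn – vg – c.
cn–vg: (105 + 9)/1200 = 0.0950; vg–c: (92 + 9)/1200 = 0.0842.
Expected DCO frequency = 0.0950 × 0.0842 ≈ 0.00800; observed = 9/1200 ≈ 0.00750.
Coefficient of coincidence = 0.00750/0.00800 ≈ 0.94; interference = 1 − 0.94 = 0.06.

0.06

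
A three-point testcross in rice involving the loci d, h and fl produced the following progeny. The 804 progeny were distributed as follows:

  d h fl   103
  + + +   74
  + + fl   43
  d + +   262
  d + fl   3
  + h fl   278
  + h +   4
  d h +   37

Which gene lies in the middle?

The two most frequent reciprocal classes, d + + and + h fl, are the parental types, so the F1 was d + + / + h fl.
The two rarest classes, d + fl and + h +, are the double crossovers. Comparing them with the parentals, only the fl allele has switched, so fl is the middle locus and the order is d – fl – h.

fl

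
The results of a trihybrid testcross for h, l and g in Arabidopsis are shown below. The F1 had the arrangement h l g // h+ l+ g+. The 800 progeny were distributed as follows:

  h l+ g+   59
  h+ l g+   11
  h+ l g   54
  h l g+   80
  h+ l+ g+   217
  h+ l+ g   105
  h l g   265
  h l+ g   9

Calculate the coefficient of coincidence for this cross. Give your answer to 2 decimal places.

0.59

The two rarest classes, h l+ g and h+ l g+, are the double crossovers. Comparing them with the parentals, only the l allele has switched, so l is the middle locus and the order is g – l – h.
g–l: (185 + 20)/800 = 0.2562; l–h: (113 + 20)/800 = 0.1663.
Expected DCO frequency = 0.2562 × 0.1663 ≈ 0.04261; observed = 20/800 ≈ 0.02500.
Coefficient of coincidence = 0.02500/0.04261 ≈ 0.59.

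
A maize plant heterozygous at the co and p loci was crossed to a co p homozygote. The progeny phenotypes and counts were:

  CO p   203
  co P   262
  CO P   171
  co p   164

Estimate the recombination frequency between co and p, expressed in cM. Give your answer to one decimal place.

The two most frequent classes, CO p (203) and co P (262), are the parental types, so the F1 was CO p / co P.
The recombinant classes are CO P and co p: 171 + 164 = 335.
Recombination frequency = 335/800 = 0.4188 ≈ 41.9%, i.e. 41.9 cM.

41.9 cM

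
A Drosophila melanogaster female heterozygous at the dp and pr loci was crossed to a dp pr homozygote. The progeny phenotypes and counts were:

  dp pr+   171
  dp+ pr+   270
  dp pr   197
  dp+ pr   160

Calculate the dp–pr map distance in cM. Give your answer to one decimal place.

41.5 cM

The two most frequent classes, dp+ pr+ (270) and dp pr (197), are the parental types, so the F1 was dp+ pr+ / dp pr.
The recombinant classes are dp+ pr and dp pr+: 160 + 171 = 331.
Recombination frequency = 331/798 = 0.4148 ≈ 41.5%, i.e. 41.5 cM.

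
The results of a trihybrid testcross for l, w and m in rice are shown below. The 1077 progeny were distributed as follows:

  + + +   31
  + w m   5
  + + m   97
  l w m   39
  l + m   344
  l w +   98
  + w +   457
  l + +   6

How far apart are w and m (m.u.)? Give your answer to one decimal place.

7.5 m.u.

The two most frequent reciprocal classes, + w + and l + m, are the parental types, so the F1 was + w + / l + m.
The two rarest classes, + w m and l + +, are the double crossovers. Comparing them with the parentals, only the m allele has switched, so m is the middle locus and the order is w – m – l.
Crossovers in the w–m interval produce the single-crossover classes + + + and l w m (31 + 39 = 70) plus the double crossovers (11).
RF(w–m) = (70 + 11) / 1077 = 81/1077 = 0.0752 → 7.5 m.u.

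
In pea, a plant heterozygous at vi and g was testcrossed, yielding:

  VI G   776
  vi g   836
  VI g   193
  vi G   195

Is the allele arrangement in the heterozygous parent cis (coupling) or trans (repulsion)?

cis

The two most frequent classes are VI G (776) and vi g (836); these are the parental (non-recombinant) types.
So the F1 carried VI G on one chromosome and vi g on the other — the recessive alleles are on the same chromosome (cis / coupling).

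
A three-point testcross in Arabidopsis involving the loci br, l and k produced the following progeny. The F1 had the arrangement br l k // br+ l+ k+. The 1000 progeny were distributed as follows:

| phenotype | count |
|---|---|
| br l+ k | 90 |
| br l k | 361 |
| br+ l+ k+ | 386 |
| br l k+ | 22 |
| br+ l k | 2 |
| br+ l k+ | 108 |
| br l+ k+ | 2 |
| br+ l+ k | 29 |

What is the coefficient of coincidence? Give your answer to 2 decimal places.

The two rarest classes, br+ l k and br l+ k+, are the double crossovers. Comparing them with the parentals, only the br allele has switched, so br is the middle locus and the order is k – br – l.
k–br: (51 + 4)/1000 = 0.0550; br–l: (198 + 4)/1000 = 0.2020.
Expected DCO frequency = 0.0550 × 0.2020 ≈ 0.01111; observed = 4/1000 ≈ 0.00400.
Coefficient of coincidence = 0.00400/0.01111 ≈ 0.36.

0.36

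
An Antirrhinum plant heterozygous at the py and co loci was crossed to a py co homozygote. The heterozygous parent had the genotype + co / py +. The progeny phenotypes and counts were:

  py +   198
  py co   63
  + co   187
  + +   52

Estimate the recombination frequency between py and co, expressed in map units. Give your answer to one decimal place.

The recombinant classes are + + and py co: 52 + 63 = 115.
Recombination frequency = 115/500 = 0.2300 ≈ 23.0%, i.e. 23.0 map units.

23.0 map units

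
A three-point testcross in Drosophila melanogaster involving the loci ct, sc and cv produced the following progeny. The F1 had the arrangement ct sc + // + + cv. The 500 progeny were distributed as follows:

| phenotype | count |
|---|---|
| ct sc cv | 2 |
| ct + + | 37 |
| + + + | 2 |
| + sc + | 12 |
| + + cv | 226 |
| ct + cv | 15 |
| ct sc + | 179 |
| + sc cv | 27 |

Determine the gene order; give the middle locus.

The two rarest classes, ct sc cv and + + +, are the double crossovers. Comparing them with the parentals, only the cv allele has switched, so cv is the middle locus and the order is ct – cv – sc.

cv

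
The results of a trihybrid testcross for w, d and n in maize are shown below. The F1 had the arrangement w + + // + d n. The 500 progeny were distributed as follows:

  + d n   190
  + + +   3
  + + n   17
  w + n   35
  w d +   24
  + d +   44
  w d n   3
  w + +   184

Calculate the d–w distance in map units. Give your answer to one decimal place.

9.4 map units

The two rarest classes, + + + and w d n, are the double crossovers. Comparing them with the parentals, only the w allele has switched, so w is the middle locus and the order is d – w – n.
Crossovers in the d–w interval produce the single-crossover classes w d + and + + n (24 + 17 = 41) plus the double crossovers (6).
RF(d–w) = (41 + 6) / 500 = 47/500 = 0.0940 → 9.4 map units.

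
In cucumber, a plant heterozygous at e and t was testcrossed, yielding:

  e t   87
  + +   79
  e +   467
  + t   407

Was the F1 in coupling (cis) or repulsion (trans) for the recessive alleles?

The two most frequent classes are + t (407) and e + (467); these are the parental (non-recombinant) types.
So the F1 carried + t on one chromosome and e + on the other — the recessive alleles are on opposite chromosomes (trans / repulsion).

trans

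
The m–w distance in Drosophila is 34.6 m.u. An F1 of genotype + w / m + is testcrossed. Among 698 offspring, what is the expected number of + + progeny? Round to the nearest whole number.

A map distance of 34.6 m.u. corresponds to a recombination frequency of 0.346.
The F1 is + w / m +, so + + is a recombinant gamete class with expected frequency r/2 = 0.346/2 = 0.1730.
Expected number = 0.1730 × 698 = 120.75 ≈ 121.

121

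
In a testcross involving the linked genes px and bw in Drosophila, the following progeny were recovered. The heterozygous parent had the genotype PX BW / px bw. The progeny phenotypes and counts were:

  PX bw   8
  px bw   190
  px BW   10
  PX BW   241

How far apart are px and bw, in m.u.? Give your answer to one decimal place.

4.0 m.u.

The recombinant classes are PX bw and px BW: 8 + 10 = 18.
Recombination frequency = 18/449 = 0.0401 ≈ 4.0%, i.e. 4.0 m.u.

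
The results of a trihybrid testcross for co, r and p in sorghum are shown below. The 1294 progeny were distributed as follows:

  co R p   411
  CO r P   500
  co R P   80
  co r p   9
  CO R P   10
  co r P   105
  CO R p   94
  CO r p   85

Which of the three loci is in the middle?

The two most frequent reciprocal classes, co R p and CO r P, are the parental types, so the F1 was co R p / CO r P.
The two rarest classes, co r p and CO R P, are the double crossovers. Comparing them with the parentals, only the r allele has switched, so r is the middle locus and the order is co – r – p.

r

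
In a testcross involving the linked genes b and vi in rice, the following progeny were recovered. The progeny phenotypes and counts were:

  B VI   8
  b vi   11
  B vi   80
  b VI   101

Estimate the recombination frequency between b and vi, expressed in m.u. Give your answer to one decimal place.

9.5 m.u.

The two most frequent classes, B vi (80) and b VI (101), are the parental types, so the F1 was B vi / b VI.
The recombinant classes are B VI and b vi: 8 + 11 = 19.
Recombination frequency = 19/200 = 0.0950 ≈ 9.5%, i.e. 9.5 m.u.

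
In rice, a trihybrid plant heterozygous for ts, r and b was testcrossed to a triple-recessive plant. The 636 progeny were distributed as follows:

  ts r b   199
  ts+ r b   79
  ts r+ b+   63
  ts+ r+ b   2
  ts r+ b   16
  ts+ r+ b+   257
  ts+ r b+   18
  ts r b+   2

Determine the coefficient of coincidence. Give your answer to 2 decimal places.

0.46

The two most frequent reciprocal classes, ts r b and ts+ r+ b+, are the parental types, so the F1 was ts r b / ts+ r+ b+.
The two rarest classes, ts r b+ and ts+ r+ b, are the double crossovers. Comparing them with the parentals, only the b allele has switched, so b is the middle locus and the order is r – b – ts.
r–b: (34 + 4)/636 = 0.0597; b–ts: (142 + 4)/636 = 0.2296.
Expected DCO frequency = 0.0597 × 0.2296 ≈ 0.01371; observed = 4/636 ≈ 0.00629.
Coefficient of coincidence = 0.00629/0.01371 ≈ 0.46.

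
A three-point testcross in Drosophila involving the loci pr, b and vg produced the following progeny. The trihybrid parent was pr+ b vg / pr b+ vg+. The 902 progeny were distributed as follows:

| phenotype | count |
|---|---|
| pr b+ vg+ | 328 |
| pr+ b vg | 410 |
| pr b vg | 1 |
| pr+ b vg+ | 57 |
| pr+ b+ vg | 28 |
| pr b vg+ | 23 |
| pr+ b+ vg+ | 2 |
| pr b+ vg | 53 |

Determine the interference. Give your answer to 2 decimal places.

The two rarest classes, pr b vg and pr+ b+ vg+, are the double crossovers. Comparing them with the parentals, only the pr allele has switched, so pr is the middle locus and the order is vg – pr – b.
vg–pr: (110 + 3)/902 = 0.1253; pr–b: (51 + 3)/902 = 0.0599.
Expected DCO frequency = 0.1253 × 0.0599 ≈ 0.00751; observed = 3/902 ≈ 0.00333.
Coefficient of coincidence = 0.00333/0.00751 ≈ 0.44; interference = 1 − 0.44 = 0.56.

0.56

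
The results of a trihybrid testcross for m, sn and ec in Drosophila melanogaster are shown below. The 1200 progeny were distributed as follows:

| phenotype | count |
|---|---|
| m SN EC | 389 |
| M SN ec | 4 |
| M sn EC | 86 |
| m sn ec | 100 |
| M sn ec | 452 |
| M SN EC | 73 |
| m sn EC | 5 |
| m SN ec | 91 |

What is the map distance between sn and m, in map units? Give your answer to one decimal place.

15.2 map units

The two most frequent reciprocal classes, m SN EC and M sn ec, are the parental types, so the F1 was m SN EC / M sn ec.
The two rarest classes, m sn EC and M SN ec, are the double crossovers. Comparing them with the parentals, only the sn allele has switched, so sn is the middle locus and the order is ec – sn – m.
Crossovers in the sn–m interval produce the single-crossover classes M SN EC and m sn ec (73 + 100 = 173) plus the double crossovers (9).
RF(sn–m) = (173 + 9) / 1200 = 182/1200 = 0.1517 → 15.2 map units.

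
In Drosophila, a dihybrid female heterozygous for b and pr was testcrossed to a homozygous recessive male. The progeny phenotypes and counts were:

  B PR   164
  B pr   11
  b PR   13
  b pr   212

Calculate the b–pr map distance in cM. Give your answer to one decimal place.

6.0 cM

The two most frequent classes, B PR (164) and b pr (212), are the parental types, so the F1 was B PR / b pr.
The recombinant classes are B pr and b PR: 11 + 13 = 24.
Recombination frequency = 24/400 = 0.0600 ≈ 6.0%, i.e. 6.0 cM.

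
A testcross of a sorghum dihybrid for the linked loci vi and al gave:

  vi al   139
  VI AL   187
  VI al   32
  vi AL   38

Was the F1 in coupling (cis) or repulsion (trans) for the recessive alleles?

The two most frequent classes are VI AL (187) and vi al (139); these are the parental (non-recombinant) types.
So the F1 carried VI AL on one chromosome and vi al on the other — the recessive alleles are on the same chromosome (cis / coupling).

cis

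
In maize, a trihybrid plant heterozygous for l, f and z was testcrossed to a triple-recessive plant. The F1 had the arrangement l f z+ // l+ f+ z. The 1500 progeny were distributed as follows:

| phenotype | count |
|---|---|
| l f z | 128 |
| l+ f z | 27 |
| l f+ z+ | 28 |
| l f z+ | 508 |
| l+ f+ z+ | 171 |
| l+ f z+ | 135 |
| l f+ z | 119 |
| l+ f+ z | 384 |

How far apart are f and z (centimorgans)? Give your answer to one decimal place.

23.6 centimorgans

The two rarest classes, l f+ z+ and l+ f z, are the double crossovers. Comparing them with the parentals, only the f allele has switched, so f is the middle locus and the order is l – f – z.
Crossovers in the f–z interval produce the single-crossover classes l f z and l+ f+ z+ (128 + 171 = 299) plus the double crossovers (55).
RF(f–z) = (299 + 55) / 1500 = 354/1500 = 0.2360 → 23.6 centimorgans.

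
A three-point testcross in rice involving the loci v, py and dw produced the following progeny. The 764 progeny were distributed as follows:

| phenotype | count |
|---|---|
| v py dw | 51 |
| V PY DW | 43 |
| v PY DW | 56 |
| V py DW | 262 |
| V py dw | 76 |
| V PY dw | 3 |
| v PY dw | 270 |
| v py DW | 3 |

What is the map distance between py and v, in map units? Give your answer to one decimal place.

13.1 map units

The two most frequent reciprocal classes, v PY dw and V py DW, are the parental types, so the F1 was v PY dw / V py DW.
The two rarest classes, V PY dw and v py DW, are the double crossovers. Comparing them with the parentals, only the v allele has switched, so v is the middle locus and the order is dw – v – py.
Crossovers in the v–py interval produce the single-crossover classes v py dw and V PY DW (51 + 43 = 94) plus the double crossovers (6).
RF(v–py) = (94 + 6) / 764 = 100/764 = 0.1309 → 13.1 map units.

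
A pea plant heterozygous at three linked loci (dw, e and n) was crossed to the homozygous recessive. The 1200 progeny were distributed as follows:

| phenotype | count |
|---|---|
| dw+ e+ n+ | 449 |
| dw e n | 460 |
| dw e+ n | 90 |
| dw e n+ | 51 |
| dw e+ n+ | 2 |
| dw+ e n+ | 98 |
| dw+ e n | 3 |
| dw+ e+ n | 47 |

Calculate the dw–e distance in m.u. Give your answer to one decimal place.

16.1 m.u.

The two most frequent reciprocal classes, dw+ e+ n+ and dw e n, are the parental types, so the F1 was dw+ e+ n+ / dw e n.
The two rarest classes, dw e+ n+ and dw+ e n, are the double crossovers. Comparing them with the parentals, only the dw allele has switched, so dw is the middle locus and the order is e – dw – n.
Crossovers in the e–dw interval produce the single-crossover classes dw+ e n+ and dw e+ n (98 + 90 = 188) plus the double crossovers (5).
RF(e–dw) = (188 + 5) / 1200 = 193/1200 = 0.1608 → 16.1 m.u.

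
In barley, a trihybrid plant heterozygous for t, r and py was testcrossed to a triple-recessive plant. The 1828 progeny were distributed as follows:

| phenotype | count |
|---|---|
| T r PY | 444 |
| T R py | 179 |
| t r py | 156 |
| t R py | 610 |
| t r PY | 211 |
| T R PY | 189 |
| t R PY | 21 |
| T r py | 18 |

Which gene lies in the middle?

The two most frequent reciprocal classes, T r PY and t R py, are the parental types, so the F1 was T r PY / t R py.
The two rarest classes, T r py and t R PY, are the double crossovers. Comparing them with the parentals, only the py allele has switched, so py is the middle locus and the order is r – py – t.

py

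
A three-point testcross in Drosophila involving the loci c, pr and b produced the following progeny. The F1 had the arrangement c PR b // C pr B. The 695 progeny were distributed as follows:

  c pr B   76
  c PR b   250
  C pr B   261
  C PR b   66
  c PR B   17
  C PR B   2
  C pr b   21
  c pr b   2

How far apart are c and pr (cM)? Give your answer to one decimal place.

The two rarest classes, c pr b and C PR B, are the double crossovers. Comparing them with the parentals, only the pr allele has switched, so pr is the middle locus and the order is c – pr – b.
Crossovers in the c–pr interval produce the single-crossover classes C PR b and c pr B (66 + 76 = 142) plus the double crossovers (4).
RF(c–pr) = (142 + 4) / 695 = 146/695 = 0.2101 → 21.0 cM.

21.0 cM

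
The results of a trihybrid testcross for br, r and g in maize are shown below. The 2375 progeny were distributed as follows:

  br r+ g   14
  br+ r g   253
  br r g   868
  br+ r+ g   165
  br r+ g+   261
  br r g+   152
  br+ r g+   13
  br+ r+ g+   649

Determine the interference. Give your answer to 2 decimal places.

0.66

The two most frequent reciprocal classes, br+ r+ g+ and br r g, are the parental types, so the F1 was br+ r+ g+ / br r g.
The two rarest classes, br+ r g+ and br r+ g, are the double crossovers. Comparing them with the parentals, only the r allele has switched, so r is the middle locus and the order is g – r – br.
g–r: (317 + 27)/2375 = 0.1448; r–br: (514 + 27)/2375 = 0.2278.
Expected DCO frequency = 0.1448 × 0.2278 ≈ 0.03299; observed = 27/2375 ≈ 0.01137.
Coefficient of coincidence = 0.01137/0.03299 ≈ 0.34; interference = 1 − 0.34 = 0.66.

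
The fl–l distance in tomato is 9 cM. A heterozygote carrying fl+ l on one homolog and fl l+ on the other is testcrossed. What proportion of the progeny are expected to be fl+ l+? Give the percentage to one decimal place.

4.5%

A map distance of 9 cM corresponds to a recombination frequency of 0.090.
The F1 is fl+ l / fl l+, so fl+ l+ is a recombinant gamete class with expected frequency r/2 = 0.090/2 = 0.0450.
That is 0.0450 = 4.5% of the progeny.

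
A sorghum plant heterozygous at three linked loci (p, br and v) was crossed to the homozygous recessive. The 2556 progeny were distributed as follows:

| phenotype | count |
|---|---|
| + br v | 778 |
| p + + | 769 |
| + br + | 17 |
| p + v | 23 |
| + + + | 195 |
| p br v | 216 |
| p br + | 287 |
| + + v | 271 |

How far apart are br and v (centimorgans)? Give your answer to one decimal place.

The two most frequent reciprocal classes, + br v and p + +, are the parental types, so the F1 was + br v / p + +.
The two rarest classes, + br + and p + v, are the double crossovers. Comparing them with the parentals, only the v allele has switched, so v is the middle locus and the order is p – v – br.
Crossovers in the v–br interval produce the single-crossover classes + + v and p br + (271 + 287 = 558) plus the double crossovers (40).
RF(v–br) = (558 + 40) / 2556 = 598/2556 = 0.2340 → 23.4 centimorgans.

23.4 centimorgans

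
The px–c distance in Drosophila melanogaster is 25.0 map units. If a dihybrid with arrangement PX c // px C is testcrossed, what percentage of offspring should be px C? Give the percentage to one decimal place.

A map distance of 25.0 map units corresponds to a recombination frequency of 0.250.
The F1 is PX c / px C, so px C is a parental gamete class with expected frequency (1 − r)/2 = 0.750/2 = 0.3750.
That is 0.3750 = 37.5% of the progeny.

37.5%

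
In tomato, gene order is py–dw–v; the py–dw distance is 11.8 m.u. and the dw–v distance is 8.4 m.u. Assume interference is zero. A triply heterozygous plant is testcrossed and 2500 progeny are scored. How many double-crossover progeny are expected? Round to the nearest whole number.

25

Map distances give recombination frequencies of 0.118 and 0.084 for the two intervals.
With no interference, expected double-crossover frequency = 0.118 × 0.084 = 0.00991.
Expected number = 0.00991 × 2500 = 24.78 ≈ 25.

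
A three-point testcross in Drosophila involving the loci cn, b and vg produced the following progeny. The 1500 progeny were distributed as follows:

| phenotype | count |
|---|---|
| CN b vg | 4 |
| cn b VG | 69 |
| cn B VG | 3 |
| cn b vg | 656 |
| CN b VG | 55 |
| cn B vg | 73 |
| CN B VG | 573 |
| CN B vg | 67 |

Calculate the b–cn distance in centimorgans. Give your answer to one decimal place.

9.0 centimorgans

The two most frequent reciprocal classes, cn b vg and CN B VG, are the parental types, so the F1 was cn b vg / CN B VG.
The two rarest classes, CN b vg and cn B VG, are the double crossovers. Comparing them with the parentals, only the cn allele has switched, so cn is the middle locus and the order is b – cn – vg.
Crossovers in the b–cn interval produce the single-crossover classes cn B vg and CN b VG (73 + 55 = 128) plus the double crossovers (7).
RF(b–cn) = (128 + 7) / 1500 = 135/1500 = 0.0900 → 9.0 centimorgans.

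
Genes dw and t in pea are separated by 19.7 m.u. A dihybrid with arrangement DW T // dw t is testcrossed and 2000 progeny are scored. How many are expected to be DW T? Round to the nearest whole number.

A map distance of 19.7 m.u. corresponds to a recombination frequency of 0.197.
The F1 is DW T / dw t, so DW T is a parental gamete class with expected frequency (1 − r)/2 = 0.803/2 = 0.4015.
Expected number = 0.4015 × 2000 = 803.00 ≈ 803.

803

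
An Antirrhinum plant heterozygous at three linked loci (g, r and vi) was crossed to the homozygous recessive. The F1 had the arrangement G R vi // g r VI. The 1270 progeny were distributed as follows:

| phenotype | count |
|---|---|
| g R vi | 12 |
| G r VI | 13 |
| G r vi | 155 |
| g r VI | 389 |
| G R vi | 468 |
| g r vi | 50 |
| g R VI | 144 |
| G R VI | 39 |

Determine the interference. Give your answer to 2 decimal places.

The two rarest classes, g R vi and G r VI, are the double crossovers. Comparing them with the parentals, only the g allele has switched, so g is the middle locus and the order is r – g – vi.
r–g: (299 + 25)/1270 = 0.2551; g–vi: (89 + 25)/1270 = 0.0898.
Expected DCO frequency = 0.2551 × 0.0898 ≈ 0.02291; observed = 25/1270 ≈ 0.01969.
Coefficient of coincidence = 0.01969/0.02291 ≈ 0.86; interference = 1 − 0.86 = 0.14.

0.14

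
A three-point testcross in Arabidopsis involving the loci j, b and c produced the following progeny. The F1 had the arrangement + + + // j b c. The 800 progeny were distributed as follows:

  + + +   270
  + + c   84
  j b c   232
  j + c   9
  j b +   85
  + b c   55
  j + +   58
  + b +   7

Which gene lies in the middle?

The two rarest classes, + b + and j + c, are the double crossovers. Comparing them with the parentals, only the b allele has switched, so b is the middle locus and the order is c – b – j.

b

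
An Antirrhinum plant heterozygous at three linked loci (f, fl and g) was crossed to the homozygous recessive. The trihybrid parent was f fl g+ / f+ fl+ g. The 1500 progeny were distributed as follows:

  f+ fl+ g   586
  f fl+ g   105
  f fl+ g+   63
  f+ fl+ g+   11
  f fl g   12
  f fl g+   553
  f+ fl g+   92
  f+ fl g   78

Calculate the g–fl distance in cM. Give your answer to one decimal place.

10.9 cM

The two rarest classes, f fl g and f+ fl+ g+, are the double crossovers. Comparing them with the parentals, only the g allele has switched, so g is the middle locus and the order is f – g – fl.
Crossovers in the g–fl interval produce the single-crossover classes f fl+ g+ and f+ fl g (63 + 78 = 141) plus the double crossovers (23).
RF(g–fl) = (141 + 23) / 1500 = 164/1500 = 0.1093 → 10.9 cM.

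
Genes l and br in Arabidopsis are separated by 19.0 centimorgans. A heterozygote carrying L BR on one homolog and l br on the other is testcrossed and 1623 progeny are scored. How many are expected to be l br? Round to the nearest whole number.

657

A map distance of 19.0 centimorgans corresponds to a recombination frequency of 0.190.
The F1 is L BR / l br, so l br is a parental gamete class with expected frequency (1 − r)/2 = 0.810/2 = 0.4050.
Expected number = 0.4050 × 1623 = 657.32 ≈ 657.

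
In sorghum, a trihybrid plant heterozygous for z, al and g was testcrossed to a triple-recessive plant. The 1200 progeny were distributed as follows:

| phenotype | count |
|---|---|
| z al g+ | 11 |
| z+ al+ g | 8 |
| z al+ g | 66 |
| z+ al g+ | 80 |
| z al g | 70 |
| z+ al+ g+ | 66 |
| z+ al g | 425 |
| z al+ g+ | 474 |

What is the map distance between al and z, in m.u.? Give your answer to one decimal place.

12.9 m.u.

The two most frequent reciprocal classes, z al+ g+ and z+ al g, are the parental types, so the F1 was z al+ g+ / z+ al g.
The two rarest classes, z al g+ and z+ al+ g, are the double crossovers. Comparing them with the parentals, only the al allele has switched, so al is the middle locus and the order is z – al – g.
Crossovers in the z–al interval produce the single-crossover classes z+ al+ g+ and z al g (66 + 70 = 136) plus the double crossovers (19).
RF(z–al) = (136 + 19) / 1200 = 155/1200 = 0.1292 → 12.9 m.u.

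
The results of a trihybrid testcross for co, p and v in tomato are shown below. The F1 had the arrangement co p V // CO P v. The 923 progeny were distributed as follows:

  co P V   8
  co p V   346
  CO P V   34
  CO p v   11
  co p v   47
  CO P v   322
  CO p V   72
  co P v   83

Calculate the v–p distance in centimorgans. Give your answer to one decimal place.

10.8 centimorgans

The two rarest classes, co P V and CO p v, are the double crossovers. Comparing them with the parentals, only the p allele has switched, so p is the middle locus and the order is v – p – co.
Crossovers in the v–p interval produce the single-crossover classes co p v and CO P V (47 + 34 = 81) plus the double crossovers (19).
RF(v–p) = (81 + 19) / 923 = 100/923 = 0.1083 → 10.8 centimorgans.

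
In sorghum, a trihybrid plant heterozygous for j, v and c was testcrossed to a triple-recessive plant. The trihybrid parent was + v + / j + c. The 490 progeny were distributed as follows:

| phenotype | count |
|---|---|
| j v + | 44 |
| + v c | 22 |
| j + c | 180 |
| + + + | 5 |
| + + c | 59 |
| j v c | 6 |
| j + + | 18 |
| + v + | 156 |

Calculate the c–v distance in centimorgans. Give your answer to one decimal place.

The two rarest classes, + + + and j v c, are the double crossovers. Comparing them with the parentals, only the v allele has switched, so v is the middle locus and the order is c – v – j.
Crossovers in the c–v interval produce the single-crossover classes + v c and j + + (22 + 18 = 40) plus the double crossovers (11).
RF(c–v) = (40 + 11) / 490 = 51/490 = 0.1041 → 10.4 centimorgans.

10.4 centimorgans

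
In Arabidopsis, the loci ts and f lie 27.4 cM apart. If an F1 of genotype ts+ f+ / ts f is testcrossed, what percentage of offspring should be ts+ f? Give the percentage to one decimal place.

13.7%

A map distance of 27.4 cM corresponds to a recombination frequency of 0.274.
The F1 is ts+ f+ / ts f, so ts+ f is a recombinant gamete class with expected frequency r/2 = 0.274/2 = 0.1370.
That is 0.1370 = 13.7% of the progeny.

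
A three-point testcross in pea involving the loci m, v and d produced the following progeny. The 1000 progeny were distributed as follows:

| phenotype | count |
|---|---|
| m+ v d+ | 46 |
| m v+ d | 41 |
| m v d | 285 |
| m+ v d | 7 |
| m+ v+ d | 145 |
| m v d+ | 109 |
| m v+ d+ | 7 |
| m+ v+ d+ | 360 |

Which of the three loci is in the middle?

m

The two most frequent reciprocal classes, m v d and m+ v+ d+, are the parental types, so the F1 was m v d / m+ v+ d+.
The two rarest classes, m+ v d and m v+ d+, are the double crossovers. Comparing them with the parentals, only the m allele has switched, so m is the middle locus and the order is d – m – v.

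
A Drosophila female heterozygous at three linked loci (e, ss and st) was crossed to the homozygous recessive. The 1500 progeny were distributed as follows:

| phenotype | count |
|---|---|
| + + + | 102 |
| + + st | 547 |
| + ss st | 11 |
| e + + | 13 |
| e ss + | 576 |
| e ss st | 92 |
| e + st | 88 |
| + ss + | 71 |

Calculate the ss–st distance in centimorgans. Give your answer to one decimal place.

The two most frequent reciprocal classes, + + st and e ss +, are the parental types, so the F1 was + + st / e ss +.
The two rarest classes, + ss st and e + +, are the double crossovers. Comparing them with the parentals, only the ss allele has switched, so ss is the middle locus and the order is st – ss – e.
Crossovers in the st–ss interval produce the single-crossover classes + + + and e ss st (102 + 92 = 194) plus the double crossovers (24).
RF(st–ss) = (194 + 24) / 1500 = 218/1500 = 0.1453 → 14.5 centimorgans.

14.5 centimorgans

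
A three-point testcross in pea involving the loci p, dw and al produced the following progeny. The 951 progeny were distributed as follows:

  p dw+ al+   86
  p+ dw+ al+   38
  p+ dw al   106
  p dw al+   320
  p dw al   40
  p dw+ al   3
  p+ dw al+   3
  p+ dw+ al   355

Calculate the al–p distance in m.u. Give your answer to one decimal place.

The two most frequent reciprocal classes, p dw al+ and p+ dw+ al, are the parental types, so the F1 was p dw al+ / p+ dw+ al.
The two rarest classes, p+ dw al+ and p dw+ al, are the double crossovers. Comparing them with the parentals, only the p allele has switched, so p is the middle locus and the order is al – p – dw.
Crossovers in the al–p interval produce the single-crossover classes p dw al and p+ dw+ al+ (40 + 38 = 78) plus the double crossovers (6).
RF(al–p) = (78 + 6) / 951 = 84/951 = 0.0883 → 8.8 m.u.

8.8 m.u.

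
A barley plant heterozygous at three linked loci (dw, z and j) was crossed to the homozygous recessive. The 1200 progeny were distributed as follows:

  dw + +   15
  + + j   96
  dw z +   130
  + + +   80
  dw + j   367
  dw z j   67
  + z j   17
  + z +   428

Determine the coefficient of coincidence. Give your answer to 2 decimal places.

0.83

The two most frequent reciprocal classes, + z + and dw + j, are the parental types, so the F1 was + z + / dw + j.
The two rarest classes, + z j and dw + +, are the double crossovers. Comparing them with the parentals, only the j allele has switched, so j is the middle locus and the order is z – j – dw.
z–j: (147 + 32)/1200 = 0.1492; j–dw: (226 + 32)/1200 = 0.2150.
Expected DCO frequency = 0.1492 × 0.2150 ≈ 0.03208; observed = 32/1200 ≈ 0.02667.
Coefficient of coincidence = 0.02667/0.03208 ≈ 0.83.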